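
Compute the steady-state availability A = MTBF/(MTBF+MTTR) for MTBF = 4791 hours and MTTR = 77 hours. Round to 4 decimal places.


MTBF = 4791
MTTR = 77
MTBF + MTTR = 4868
A = 4791 / 4868
A = 0.9842

0.9842


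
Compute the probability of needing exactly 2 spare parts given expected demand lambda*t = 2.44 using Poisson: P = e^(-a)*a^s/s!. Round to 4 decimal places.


a = 2.44, s = 2
e^(-a) = e^(-2.44) = 0.0872
a^s = 2.44^2 = 5.9536
s! = 2
P = 0.0872 * 5.9536 / 2
P = 0.2595

0.2595


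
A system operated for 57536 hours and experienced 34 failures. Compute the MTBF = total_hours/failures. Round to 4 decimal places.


total_hours = 57536
failures = 34
MTBF = 57536 / 34
MTBF = 1692.2353

1692.2353


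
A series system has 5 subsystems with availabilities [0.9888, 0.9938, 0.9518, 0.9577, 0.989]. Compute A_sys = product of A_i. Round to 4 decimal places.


Subsystems: [0.9888, 0.9938, 0.9518, 0.9577, 0.989]
After subsystem 1 (A=0.9888): product = 0.9888
After subsystem 2 (A=0.9938): product = 0.9827
After subsystem 3 (A=0.9518): product = 0.9353
After subsystem 4 (A=0.9577): product = 0.8957
After subsystem 5 (A=0.989): product = 0.8859
A_sys = 0.8859

0.8859


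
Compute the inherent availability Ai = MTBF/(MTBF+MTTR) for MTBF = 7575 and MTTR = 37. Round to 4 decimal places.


MTBF = 7575
MTTR = 37
MTBF + MTTR = 7612
Ai = 7575 / 7612
Ai = 0.9951

0.9951


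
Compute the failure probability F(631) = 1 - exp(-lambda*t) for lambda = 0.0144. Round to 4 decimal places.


lambda = 0.0144, t = 631
lambda * t = 9.0864
exp(-9.0864) = 0.0001
F(t) = 1 - 0.0001
F(t) = 0.9999

0.9999


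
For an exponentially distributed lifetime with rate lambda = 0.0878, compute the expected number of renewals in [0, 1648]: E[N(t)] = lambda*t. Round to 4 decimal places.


lambda = 0.0878
t = 1648
E[N(t)] = lambda * t
E[N(t)] = 0.0878 * 1648
E[N(t)] = 144.6944

144.6944


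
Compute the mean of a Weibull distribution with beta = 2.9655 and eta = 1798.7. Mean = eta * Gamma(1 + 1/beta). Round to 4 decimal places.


beta = 2.9655, eta = 1798.7
1/beta = 0.3372
1 + 1/beta = 1.3372
Gamma(1.3372) = 0.8925
Mean = 1798.7 * 0.8925
Mean = 1605.3933

1605.3933


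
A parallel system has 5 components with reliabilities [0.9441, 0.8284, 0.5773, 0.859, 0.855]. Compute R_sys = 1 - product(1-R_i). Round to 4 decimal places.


Components: [0.9441, 0.8284, 0.5773, 0.859, 0.855]
(1 - 0.9441) = 0.0559, running product = 0.0559
(1 - 0.8284) = 0.1716, running product = 0.0096
(1 - 0.5773) = 0.4227, running product = 0.0041
(1 - 0.859) = 0.141, running product = 0.0006
(1 - 0.855) = 0.145, running product = 0.0001
Product of (1-R_i) = 0.0001
R_sys = 1 - 0.0001 = 0.9999

0.9999


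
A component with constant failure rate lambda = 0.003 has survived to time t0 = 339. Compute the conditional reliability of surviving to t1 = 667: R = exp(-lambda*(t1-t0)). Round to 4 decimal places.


lambda = 0.003
t0 = 339, t1 = 667
t1 - t0 = 328
lambda * (t1-t0) = 0.003 * 328 = 0.984
R = exp(-0.984)
R = 0.3738

0.3738


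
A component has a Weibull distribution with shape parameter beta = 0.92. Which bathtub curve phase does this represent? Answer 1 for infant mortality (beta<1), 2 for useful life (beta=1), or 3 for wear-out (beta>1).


beta = 0.92
Compare beta to 1:
beta < 1 => infant mortality (phase 1)
beta = 1 => useful life (phase 2)
beta > 1 => wear-out (phase 3)
Since beta = 0.92, this is infant mortality (decreasing failure rate)
Phase = 1

1


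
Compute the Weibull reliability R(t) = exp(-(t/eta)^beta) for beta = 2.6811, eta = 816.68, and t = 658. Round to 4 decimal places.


beta = 2.6811, eta = 816.68, t = 658
t/eta = 658 / 816.68 = 0.8057
(t/eta)^beta = 0.8057^2.6811 = 0.5603
R(t) = exp(-0.5603)
R(t) = 0.571

0.571


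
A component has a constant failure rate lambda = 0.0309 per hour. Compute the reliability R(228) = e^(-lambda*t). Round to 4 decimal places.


lambda = 0.0309
t = 228
lambda * t = 7.0452
R(t) = e^(-7.0452)
R(t) = 0.0009

0.0009


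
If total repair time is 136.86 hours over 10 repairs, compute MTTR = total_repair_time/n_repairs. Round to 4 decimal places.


total_repair_time = 136.86
n_repairs = 10
MTTR = 136.86 / 10
MTTR = 13.686

13.686


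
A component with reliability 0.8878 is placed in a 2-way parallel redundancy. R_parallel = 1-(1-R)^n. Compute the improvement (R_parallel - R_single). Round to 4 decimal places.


R_single = 0.8878, n = 2
1 - R_single = 0.1122
(1 - R_single)^n = 0.1122^2 = 0.0126
R_parallel = 1 - 0.0126 = 0.9874
Improvement = 0.9874 - 0.8878
Improvement = 0.0996

0.0996


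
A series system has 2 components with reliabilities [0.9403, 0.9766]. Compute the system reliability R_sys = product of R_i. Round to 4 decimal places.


Components: [0.9403, 0.9766]
After component 1 (R=0.9403): product = 0.9403
After component 2 (R=0.9766): product = 0.9183
R_sys = 0.9183

0.9183


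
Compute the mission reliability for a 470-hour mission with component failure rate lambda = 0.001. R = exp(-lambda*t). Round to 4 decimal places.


lambda = 0.001
mission_time = 470
lambda * t = 0.001 * 470 = 0.47
R = exp(-0.47)
R = 0.625

0.625


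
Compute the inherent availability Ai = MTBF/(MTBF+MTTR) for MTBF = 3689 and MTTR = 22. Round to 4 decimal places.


MTBF = 3689
MTTR = 22
MTBF + MTTR = 3711
Ai = 3689 / 3711
Ai = 0.9941

0.9941


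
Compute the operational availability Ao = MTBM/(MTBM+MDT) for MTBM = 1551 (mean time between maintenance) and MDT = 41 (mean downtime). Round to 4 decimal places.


MTBM = 1551
MDT = 41
MTBM + MDT = 1592
Ao = 1551 / 1592
Ao = 0.9742

0.9742


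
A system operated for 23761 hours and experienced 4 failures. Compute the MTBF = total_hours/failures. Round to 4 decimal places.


total_hours = 23761
failures = 4
MTBF = 23761 / 4
MTBF = 5940.25

5940.25


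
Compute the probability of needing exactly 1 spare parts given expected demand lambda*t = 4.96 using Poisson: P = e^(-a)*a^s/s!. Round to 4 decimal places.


a = 4.96, s = 1
e^(-a) = e^(-4.96) = 0.007
a^s = 4.96^1 = 4.96
s! = 1
P = 0.007 * 4.96 / 1
P = 0.0348

0.0348


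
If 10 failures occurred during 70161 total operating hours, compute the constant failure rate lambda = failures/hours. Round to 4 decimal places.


failures = 10
total_hours = 70161
lambda = 10 / 70161
lambda = 0.0001

0.0001


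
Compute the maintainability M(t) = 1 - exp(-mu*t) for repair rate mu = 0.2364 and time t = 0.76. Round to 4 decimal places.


mu = 0.2364, t = 0.76
mu * t = 0.2364 * 0.76 = 0.1797
exp(-0.1797) = 0.8356
M(t) = 1 - 0.8356
M(t) = 0.1644

0.1644


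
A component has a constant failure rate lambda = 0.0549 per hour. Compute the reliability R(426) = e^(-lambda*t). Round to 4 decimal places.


lambda = 0.0549
t = 426
lambda * t = 23.3874
R(t) = e^(-23.3874)
R(t) = 0.0

0.0


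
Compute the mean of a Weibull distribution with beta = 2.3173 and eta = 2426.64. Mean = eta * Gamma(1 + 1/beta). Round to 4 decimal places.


beta = 2.3173, eta = 2426.64
1/beta = 0.4315
1 + 1/beta = 1.4315
Gamma(1.4315) = 0.886
Mean = 2426.64 * 0.886
Mean = 2149.9909

2149.9909


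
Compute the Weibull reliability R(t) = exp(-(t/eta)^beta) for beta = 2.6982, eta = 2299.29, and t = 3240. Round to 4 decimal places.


beta = 2.6982, eta = 2299.29, t = 3240
t/eta = 3240 / 2299.29 = 1.4091
(t/eta)^beta = 1.4091^2.6982 = 2.5229
R(t) = exp(-2.5229)
R(t) = 0.0802

0.0802


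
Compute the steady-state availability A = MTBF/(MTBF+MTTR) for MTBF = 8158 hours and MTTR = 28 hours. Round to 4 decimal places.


MTBF = 8158
MTTR = 28
MTBF + MTTR = 8186
A = 8158 / 8186
A = 0.9966

0.9966


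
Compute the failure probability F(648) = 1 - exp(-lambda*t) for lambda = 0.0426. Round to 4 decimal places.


lambda = 0.0426, t = 648
lambda * t = 27.6048
exp(-27.6048) = 0.0
F(t) = 1 - 0.0
F(t) = 1.0

1.0


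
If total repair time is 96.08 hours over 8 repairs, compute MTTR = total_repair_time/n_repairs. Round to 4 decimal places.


total_repair_time = 96.08
n_repairs = 8
MTTR = 96.08 / 8
MTTR = 12.01

12.01


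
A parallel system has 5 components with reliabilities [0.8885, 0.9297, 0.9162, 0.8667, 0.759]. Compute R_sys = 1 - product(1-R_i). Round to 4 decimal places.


Components: [0.8885, 0.9297, 0.9162, 0.8667, 0.759]
(1 - 0.8885) = 0.1115, running product = 0.1115
(1 - 0.9297) = 0.0703, running product = 0.0078
(1 - 0.9162) = 0.0838, running product = 0.0007
(1 - 0.8667) = 0.1333, running product = 0.0001
(1 - 0.759) = 0.241, running product = 0.0
Product of (1-R_i) = 0.0
R_sys = 1 - 0.0 = 1.0

1.0


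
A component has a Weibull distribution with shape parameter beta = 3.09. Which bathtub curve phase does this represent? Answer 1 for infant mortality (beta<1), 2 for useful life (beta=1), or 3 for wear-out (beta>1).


beta = 3.09
Compare beta to 1:
beta < 1 => infant mortality (phase 1)
beta = 1 => useful life (phase 2)
beta > 1 => wear-out (phase 3)
Since beta = 3.09, this is wear-out (increasing failure rate)
Phase = 3

3


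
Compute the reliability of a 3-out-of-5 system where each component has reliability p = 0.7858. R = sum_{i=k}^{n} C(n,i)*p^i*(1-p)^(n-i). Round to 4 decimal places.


k = 3, n = 5, p = 0.7858
i=3: C(5,3)=10 * 0.7858^3 * 0.2142^2 = 0.2226
i=4: C(5,4)=5 * 0.7858^4 * 0.2142^1 = 0.4084
i=5: C(5,5)=1 * 0.7858^5 * 0.2142^0 = 0.2996
R = sum of terms = 0.9306

0.9306


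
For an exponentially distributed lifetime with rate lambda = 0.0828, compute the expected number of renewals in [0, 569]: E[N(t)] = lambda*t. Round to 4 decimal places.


lambda = 0.0828
t = 569
E[N(t)] = lambda * t
E[N(t)] = 0.0828 * 569
E[N(t)] = 47.1132

47.1132


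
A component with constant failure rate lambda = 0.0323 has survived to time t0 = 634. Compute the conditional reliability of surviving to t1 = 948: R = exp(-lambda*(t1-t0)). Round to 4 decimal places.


lambda = 0.0323
t0 = 634, t1 = 948
t1 - t0 = 314
lambda * (t1-t0) = 0.0323 * 314 = 10.1422
R = exp(-10.1422)
R = 0.0

0.0


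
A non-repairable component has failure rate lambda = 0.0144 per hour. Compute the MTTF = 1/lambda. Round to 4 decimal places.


lambda = 0.0144
MTTF = 1 / 0.0144
MTTF = 69.4444

69.4444


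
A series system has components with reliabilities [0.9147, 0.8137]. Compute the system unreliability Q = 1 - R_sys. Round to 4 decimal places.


Components: [0.9147, 0.8137]
After component 1: product = 0.9147
After component 2: product = 0.7443
R_sys = 0.7443
Q = 1 - 0.7443 = 0.2557

0.2557


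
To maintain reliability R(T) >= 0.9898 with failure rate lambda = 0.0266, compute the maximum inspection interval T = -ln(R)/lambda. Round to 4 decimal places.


R_target = 0.9898
lambda = 0.0266
-ln(0.9898) = 0.0103
T = 0.0103 / 0.0266
T = 0.3854

0.3854


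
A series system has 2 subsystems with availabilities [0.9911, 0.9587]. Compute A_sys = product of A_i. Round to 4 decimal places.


Subsystems: [0.9911, 0.9587]
After subsystem 1 (A=0.9911): product = 0.9911
After subsystem 2 (A=0.9587): product = 0.9502
A_sys = 0.9502

0.9502


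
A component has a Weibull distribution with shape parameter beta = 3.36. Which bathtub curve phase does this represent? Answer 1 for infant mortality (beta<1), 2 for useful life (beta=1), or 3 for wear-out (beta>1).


beta = 3.36
Compare beta to 1:
beta < 1 => infant mortality (phase 1)
beta = 1 => useful life (phase 2)
beta > 1 => wear-out (phase 3)
Since beta = 3.36, this is wear-out (increasing failure rate)
Phase = 3

3


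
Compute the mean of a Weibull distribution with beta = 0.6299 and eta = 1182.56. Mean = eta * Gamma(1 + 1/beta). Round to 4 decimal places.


beta = 0.6299, eta = 1182.56
1/beta = 1.5876
1 + 1/beta = 2.5876
Gamma(2.5876) = 1.4164
Mean = 1182.56 * 1.4164
Mean = 1674.9476

1674.9476


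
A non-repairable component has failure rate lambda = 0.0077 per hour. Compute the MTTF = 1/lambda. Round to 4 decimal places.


lambda = 0.0077
MTTF = 1 / 0.0077
MTTF = 129.8701

129.8701


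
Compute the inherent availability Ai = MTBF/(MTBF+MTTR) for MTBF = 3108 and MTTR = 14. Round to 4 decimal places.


MTBF = 3108
MTTR = 14
MTBF + MTTR = 3122
Ai = 3108 / 3122
Ai = 0.9955

0.9955


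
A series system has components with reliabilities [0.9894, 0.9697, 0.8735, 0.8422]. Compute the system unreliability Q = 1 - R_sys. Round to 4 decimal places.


Components: [0.9894, 0.9697, 0.8735, 0.8422]
After component 1: product = 0.9894
After component 2: product = 0.9594
After component 3: product = 0.8381
After component 4: product = 0.7058
R_sys = 0.7058
Q = 1 - 0.7058 = 0.2942

0.2942


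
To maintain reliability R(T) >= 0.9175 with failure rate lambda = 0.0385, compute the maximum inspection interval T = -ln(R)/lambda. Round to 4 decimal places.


R_target = 0.9175
lambda = 0.0385
-ln(0.9175) = 0.0861
T = 0.0861 / 0.0385
T = 2.2364

2.2364


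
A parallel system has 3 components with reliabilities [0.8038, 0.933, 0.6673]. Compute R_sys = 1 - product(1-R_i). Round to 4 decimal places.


Components: [0.8038, 0.933, 0.6673]
(1 - 0.8038) = 0.1962, running product = 0.1962
(1 - 0.933) = 0.067, running product = 0.0131
(1 - 0.6673) = 0.3327, running product = 0.0044
Product of (1-R_i) = 0.0044
R_sys = 1 - 0.0044 = 0.9956

0.9956


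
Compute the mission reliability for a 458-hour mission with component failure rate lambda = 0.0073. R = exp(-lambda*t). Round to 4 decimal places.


lambda = 0.0073
mission_time = 458
lambda * t = 0.0073 * 458 = 3.3434
R = exp(-3.3434)
R = 0.0353

0.0353


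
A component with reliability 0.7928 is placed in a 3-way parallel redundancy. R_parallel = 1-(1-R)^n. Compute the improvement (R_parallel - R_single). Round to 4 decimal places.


R_single = 0.7928, n = 3
1 - R_single = 0.2072
(1 - R_single)^n = 0.2072^3 = 0.0089
R_parallel = 1 - 0.0089 = 0.9911
Improvement = 0.9911 - 0.7928
Improvement = 0.1983

0.1983


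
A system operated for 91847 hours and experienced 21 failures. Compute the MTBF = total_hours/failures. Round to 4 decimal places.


total_hours = 91847
failures = 21
MTBF = 91847 / 21
MTBF = 4373.6667

4373.6667


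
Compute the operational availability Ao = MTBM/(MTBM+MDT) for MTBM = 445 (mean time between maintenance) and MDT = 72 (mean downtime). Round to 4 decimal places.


MTBM = 445
MDT = 72
MTBM + MDT = 517
Ao = 445 / 517
Ao = 0.8607

0.8607


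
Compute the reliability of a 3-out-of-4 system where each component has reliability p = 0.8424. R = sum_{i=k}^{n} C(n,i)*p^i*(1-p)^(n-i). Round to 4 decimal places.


k = 3, n = 4, p = 0.8424
i=3: C(4,3)=4 * 0.8424^3 * 0.1576^1 = 0.3769
i=4: C(4,4)=1 * 0.8424^4 * 0.1576^0 = 0.5036
R = sum of terms = 0.8804

0.8804


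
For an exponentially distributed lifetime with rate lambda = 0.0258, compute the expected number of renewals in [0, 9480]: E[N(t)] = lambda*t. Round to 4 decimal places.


lambda = 0.0258
t = 9480
E[N(t)] = lambda * t
E[N(t)] = 0.0258 * 9480
E[N(t)] = 244.584

244.584


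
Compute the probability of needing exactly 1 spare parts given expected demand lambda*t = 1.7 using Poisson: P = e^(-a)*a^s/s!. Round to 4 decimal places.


a = 1.7, s = 1
e^(-a) = e^(-1.7) = 0.1827
a^s = 1.7^1 = 1.7
s! = 1
P = 0.1827 * 1.7 / 1
P = 0.3106

0.3106


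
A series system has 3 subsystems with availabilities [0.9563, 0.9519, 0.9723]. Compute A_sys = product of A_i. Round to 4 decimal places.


Subsystems: [0.9563, 0.9519, 0.9723]
After subsystem 1 (A=0.9563): product = 0.9563
After subsystem 2 (A=0.9519): product = 0.9103
After subsystem 3 (A=0.9723): product = 0.8851
A_sys = 0.8851

0.8851


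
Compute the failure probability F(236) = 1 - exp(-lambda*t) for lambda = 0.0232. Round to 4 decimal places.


lambda = 0.0232, t = 236
lambda * t = 5.4752
exp(-5.4752) = 0.0042
F(t) = 1 - 0.0042
F(t) = 0.9958

0.9958


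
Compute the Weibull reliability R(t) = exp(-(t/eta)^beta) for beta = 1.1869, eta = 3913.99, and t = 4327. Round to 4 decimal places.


beta = 1.1869, eta = 3913.99, t = 4327
t/eta = 4327 / 3913.99 = 1.1055
(t/eta)^beta = 1.1055^1.1869 = 1.1264
R(t) = exp(-1.1264)
R(t) = 0.3242

0.3242


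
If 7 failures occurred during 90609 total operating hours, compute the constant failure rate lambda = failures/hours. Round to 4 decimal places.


failures = 7
total_hours = 90609
lambda = 7 / 90609
lambda = 0.0001

0.0001


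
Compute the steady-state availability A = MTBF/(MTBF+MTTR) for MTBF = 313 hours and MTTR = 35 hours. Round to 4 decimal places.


MTBF = 313
MTTR = 35
MTBF + MTTR = 348
A = 313 / 348
A = 0.8994

0.8994


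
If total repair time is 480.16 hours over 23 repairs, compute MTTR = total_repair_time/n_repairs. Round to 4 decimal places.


total_repair_time = 480.16
n_repairs = 23
MTTR = 480.16 / 23
MTTR = 20.8765

20.8765


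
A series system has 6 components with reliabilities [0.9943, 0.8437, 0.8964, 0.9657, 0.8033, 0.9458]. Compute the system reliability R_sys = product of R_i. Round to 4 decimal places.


Components: [0.9943, 0.8437, 0.8964, 0.9657, 0.8033, 0.9458]
After component 1 (R=0.9943): product = 0.9943
After component 2 (R=0.8437): product = 0.8389
After component 3 (R=0.8964): product = 0.752
After component 4 (R=0.9657): product = 0.7262
After component 5 (R=0.8033): product = 0.5833
After component 6 (R=0.9458): product = 0.5517
R_sys = 0.5517

0.5517


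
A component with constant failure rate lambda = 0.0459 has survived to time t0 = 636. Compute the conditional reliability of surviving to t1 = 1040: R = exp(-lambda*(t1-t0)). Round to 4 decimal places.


lambda = 0.0459
t0 = 636, t1 = 1040
t1 - t0 = 404
lambda * (t1-t0) = 0.0459 * 404 = 18.5436
R = exp(-18.5436)
R = 0.0

0.0


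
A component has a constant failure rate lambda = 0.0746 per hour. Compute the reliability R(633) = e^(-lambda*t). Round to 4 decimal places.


lambda = 0.0746
t = 633
lambda * t = 47.2218
R(t) = e^(-47.2218)
R(t) = 0.0

0.0


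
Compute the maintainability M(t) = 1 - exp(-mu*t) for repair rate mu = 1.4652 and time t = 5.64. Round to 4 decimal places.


mu = 1.4652, t = 5.64
mu * t = 1.4652 * 5.64 = 8.2637
exp(-8.2637) = 0.0003
M(t) = 1 - 0.0003
M(t) = 0.9997

0.9997


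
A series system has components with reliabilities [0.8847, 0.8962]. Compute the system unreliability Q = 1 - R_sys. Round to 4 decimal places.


Components: [0.8847, 0.8962]
After component 1: product = 0.8847
After component 2: product = 0.7929
R_sys = 0.7929
Q = 1 - 0.7929 = 0.2071

0.2071


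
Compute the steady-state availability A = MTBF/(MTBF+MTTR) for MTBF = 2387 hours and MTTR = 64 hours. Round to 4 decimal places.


MTBF = 2387
MTTR = 64
MTBF + MTTR = 2451
A = 2387 / 2451
A = 0.9739

0.9739


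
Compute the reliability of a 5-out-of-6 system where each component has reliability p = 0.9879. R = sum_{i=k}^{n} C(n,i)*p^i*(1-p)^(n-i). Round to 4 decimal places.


k = 5, n = 6, p = 0.9879
i=5: C(6,5)=6 * 0.9879^5 * 0.0121^1 = 0.0683
i=6: C(6,6)=1 * 0.9879^6 * 0.0121^0 = 0.9296
R = sum of terms = 0.9979

0.9979


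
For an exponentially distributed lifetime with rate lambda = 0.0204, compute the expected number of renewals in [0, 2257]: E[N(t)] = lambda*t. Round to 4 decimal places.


lambda = 0.0204
t = 2257
E[N(t)] = lambda * t
E[N(t)] = 0.0204 * 2257
E[N(t)] = 46.0428

46.0428


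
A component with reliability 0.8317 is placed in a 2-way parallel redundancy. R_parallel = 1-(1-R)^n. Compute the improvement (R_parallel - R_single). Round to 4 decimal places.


R_single = 0.8317, n = 2
1 - R_single = 0.1683
(1 - R_single)^n = 0.1683^2 = 0.0283
R_parallel = 1 - 0.0283 = 0.9717
Improvement = 0.9717 - 0.8317
Improvement = 0.14

0.14


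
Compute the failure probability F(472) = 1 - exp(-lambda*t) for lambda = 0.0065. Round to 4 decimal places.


lambda = 0.0065, t = 472
lambda * t = 3.068
exp(-3.068) = 0.0465
F(t) = 1 - 0.0465
F(t) = 0.9535

0.9535


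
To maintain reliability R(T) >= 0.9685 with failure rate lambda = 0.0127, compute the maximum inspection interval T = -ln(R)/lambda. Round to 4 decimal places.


R_target = 0.9685
lambda = 0.0127
-ln(0.9685) = 0.032
T = 0.032 / 0.0127
T = 2.5202

2.5202


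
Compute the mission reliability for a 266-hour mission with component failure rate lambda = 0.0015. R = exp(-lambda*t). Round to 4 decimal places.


lambda = 0.0015
mission_time = 266
lambda * t = 0.0015 * 266 = 0.399
R = exp(-0.399)
R = 0.671

0.671


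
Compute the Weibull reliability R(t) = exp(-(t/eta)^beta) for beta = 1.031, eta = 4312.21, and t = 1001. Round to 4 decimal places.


beta = 1.031, eta = 4312.21, t = 1001
t/eta = 1001 / 4312.21 = 0.2321
(t/eta)^beta = 0.2321^1.031 = 0.2219
R(t) = exp(-0.2219)
R(t) = 0.801

0.801


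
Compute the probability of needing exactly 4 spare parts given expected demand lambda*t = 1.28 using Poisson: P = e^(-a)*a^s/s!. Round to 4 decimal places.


a = 1.28, s = 4
e^(-a) = e^(-1.28) = 0.278
a^s = 1.28^4 = 2.6844
s! = 24
P = 0.278 * 2.6844 / 24
P = 0.0311

0.0311


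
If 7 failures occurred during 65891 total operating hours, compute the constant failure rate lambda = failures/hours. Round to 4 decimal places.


failures = 7
total_hours = 65891
lambda = 7 / 65891
lambda = 0.0001

0.0001


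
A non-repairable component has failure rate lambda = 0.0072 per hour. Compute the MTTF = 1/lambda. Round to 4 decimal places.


lambda = 0.0072
MTTF = 1 / 0.0072
MTTF = 138.8889

138.8889


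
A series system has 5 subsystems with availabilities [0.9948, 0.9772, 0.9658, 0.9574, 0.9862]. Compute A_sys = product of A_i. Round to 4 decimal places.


Subsystems: [0.9948, 0.9772, 0.9658, 0.9574, 0.9862]
After subsystem 1 (A=0.9948): product = 0.9948
After subsystem 2 (A=0.9772): product = 0.9721
After subsystem 3 (A=0.9658): product = 0.9389
After subsystem 4 (A=0.9574): product = 0.8989
After subsystem 5 (A=0.9862): product = 0.8865
A_sys = 0.8865

0.8865


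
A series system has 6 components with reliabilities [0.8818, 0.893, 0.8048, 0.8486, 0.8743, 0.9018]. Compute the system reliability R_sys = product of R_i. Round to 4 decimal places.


Components: [0.8818, 0.893, 0.8048, 0.8486, 0.8743, 0.9018]
After component 1 (R=0.8818): product = 0.8818
After component 2 (R=0.893): product = 0.7874
After component 3 (R=0.8048): product = 0.6337
After component 4 (R=0.8486): product = 0.5378
After component 5 (R=0.8743): product = 0.4702
After component 6 (R=0.9018): product = 0.424
R_sys = 0.424

0.424


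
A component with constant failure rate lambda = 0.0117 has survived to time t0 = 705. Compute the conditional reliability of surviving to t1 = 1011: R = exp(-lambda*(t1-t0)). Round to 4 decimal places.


lambda = 0.0117
t0 = 705, t1 = 1011
t1 - t0 = 306
lambda * (t1-t0) = 0.0117 * 306 = 3.5802
R = exp(-3.5802)
R = 0.0279

0.0279


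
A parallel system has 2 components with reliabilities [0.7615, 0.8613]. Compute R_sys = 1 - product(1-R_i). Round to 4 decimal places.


Components: [0.7615, 0.8613]
(1 - 0.7615) = 0.2385, running product = 0.2385
(1 - 0.8613) = 0.1387, running product = 0.0331
Product of (1-R_i) = 0.0331
R_sys = 1 - 0.0331 = 0.9669

0.9669


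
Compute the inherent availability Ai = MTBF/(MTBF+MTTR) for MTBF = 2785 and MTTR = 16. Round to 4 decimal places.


MTBF = 2785
MTTR = 16
MTBF + MTTR = 2801
Ai = 2785 / 2801
Ai = 0.9943

0.9943


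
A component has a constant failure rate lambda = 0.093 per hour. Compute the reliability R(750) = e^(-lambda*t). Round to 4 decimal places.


lambda = 0.093
t = 750
lambda * t = 69.75
R(t) = e^(-69.75)
R(t) = 0.0

0.0


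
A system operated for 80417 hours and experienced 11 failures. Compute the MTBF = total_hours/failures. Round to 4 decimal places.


total_hours = 80417
failures = 11
MTBF = 80417 / 11
MTBF = 7310.6364

7310.6364


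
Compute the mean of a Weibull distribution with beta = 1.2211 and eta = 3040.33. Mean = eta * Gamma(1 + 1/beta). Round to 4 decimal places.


beta = 1.2211, eta = 3040.33
1/beta = 0.8189
1 + 1/beta = 1.8189
Gamma(1.8189) = 0.9365
Mean = 3040.33 * 0.9365
Mean = 2847.4096

2847.4096


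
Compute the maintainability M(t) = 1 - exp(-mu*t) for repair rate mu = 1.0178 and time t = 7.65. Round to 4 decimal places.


mu = 1.0178, t = 7.65
mu * t = 1.0178 * 7.65 = 7.7862
exp(-7.7862) = 0.0004
M(t) = 1 - 0.0004
M(t) = 0.9996

0.9996


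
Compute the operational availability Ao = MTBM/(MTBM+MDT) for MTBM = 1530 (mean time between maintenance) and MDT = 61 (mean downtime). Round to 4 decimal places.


MTBM = 1530
MDT = 61
MTBM + MDT = 1591
Ao = 1530 / 1591
Ao = 0.9617

0.9617


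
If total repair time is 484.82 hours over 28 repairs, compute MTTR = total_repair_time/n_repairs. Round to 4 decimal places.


total_repair_time = 484.82
n_repairs = 28
MTTR = 484.82 / 28
MTTR = 17.315

17.315


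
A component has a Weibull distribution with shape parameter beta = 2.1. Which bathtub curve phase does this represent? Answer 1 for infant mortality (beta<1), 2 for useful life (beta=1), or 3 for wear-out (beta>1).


beta = 2.1
Compare beta to 1:
beta < 1 => infant mortality (phase 1)
beta = 1 => useful life (phase 2)
beta > 1 => wear-out (phase 3)
Since beta = 2.1, this is wear-out (increasing failure rate)
Phase = 3

3


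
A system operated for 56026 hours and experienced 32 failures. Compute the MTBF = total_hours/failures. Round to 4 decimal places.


total_hours = 56026
failures = 32
MTBF = 56026 / 32
MTBF = 1750.8125

1750.8125


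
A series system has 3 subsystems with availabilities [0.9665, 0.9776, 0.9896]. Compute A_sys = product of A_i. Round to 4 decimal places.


Subsystems: [0.9665, 0.9776, 0.9896]
After subsystem 1 (A=0.9665): product = 0.9665
After subsystem 2 (A=0.9776): product = 0.9449
After subsystem 3 (A=0.9896): product = 0.935
A_sys = 0.935

0.935


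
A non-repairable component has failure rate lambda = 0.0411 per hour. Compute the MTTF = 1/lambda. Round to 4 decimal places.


lambda = 0.0411
MTTF = 1 / 0.0411
MTTF = 24.3309

24.3309


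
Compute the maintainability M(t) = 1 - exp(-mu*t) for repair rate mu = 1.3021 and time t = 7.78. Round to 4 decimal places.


mu = 1.3021, t = 7.78
mu * t = 1.3021 * 7.78 = 10.1303
exp(-10.1303) = 0.0
M(t) = 1 - 0.0
M(t) = 1.0

1.0


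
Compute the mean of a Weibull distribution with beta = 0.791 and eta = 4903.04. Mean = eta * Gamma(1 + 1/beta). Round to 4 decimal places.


beta = 0.791, eta = 4903.04
1/beta = 1.2642
1 + 1/beta = 2.2642
Gamma(2.2642) = 1.1423
Mean = 4903.04 * 1.1423
Mean = 5600.895

5600.895


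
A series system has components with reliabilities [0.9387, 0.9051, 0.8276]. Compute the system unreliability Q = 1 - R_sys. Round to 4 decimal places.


Components: [0.9387, 0.9051, 0.8276]
After component 1: product = 0.9387
After component 2: product = 0.8496
After component 3: product = 0.7031
R_sys = 0.7031
Q = 1 - 0.7031 = 0.2969

0.2969


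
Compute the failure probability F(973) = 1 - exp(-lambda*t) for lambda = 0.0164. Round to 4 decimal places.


lambda = 0.0164, t = 973
lambda * t = 15.9572
exp(-15.9572) = 0.0
F(t) = 1 - 0.0
F(t) = 1.0

1.0


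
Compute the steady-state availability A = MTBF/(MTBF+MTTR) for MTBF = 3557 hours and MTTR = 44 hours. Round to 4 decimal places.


MTBF = 3557
MTTR = 44
MTBF + MTTR = 3601
A = 3557 / 3601
A = 0.9878

0.9878


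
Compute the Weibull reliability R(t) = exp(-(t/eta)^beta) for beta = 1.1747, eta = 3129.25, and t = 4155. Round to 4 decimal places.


beta = 1.1747, eta = 3129.25, t = 4155
t/eta = 4155 / 3129.25 = 1.3278
(t/eta)^beta = 1.3278^1.1747 = 1.3952
R(t) = exp(-1.3952)
R(t) = 0.2478

0.2478


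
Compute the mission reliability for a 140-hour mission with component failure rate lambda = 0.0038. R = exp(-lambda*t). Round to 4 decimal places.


lambda = 0.0038
mission_time = 140
lambda * t = 0.0038 * 140 = 0.532
R = exp(-0.532)
R = 0.5874

0.5874


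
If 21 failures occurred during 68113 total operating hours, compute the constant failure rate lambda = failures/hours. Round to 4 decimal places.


failures = 21
total_hours = 68113
lambda = 21 / 68113
lambda = 0.0003

0.0003


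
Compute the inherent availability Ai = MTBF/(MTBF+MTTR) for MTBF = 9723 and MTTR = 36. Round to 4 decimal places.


MTBF = 9723
MTTR = 36
MTBF + MTTR = 9759
Ai = 9723 / 9759
Ai = 0.9963

0.9963


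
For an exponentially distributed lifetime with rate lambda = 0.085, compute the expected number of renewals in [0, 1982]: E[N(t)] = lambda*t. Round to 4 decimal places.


lambda = 0.085
t = 1982
E[N(t)] = lambda * t
E[N(t)] = 0.085 * 1982
E[N(t)] = 168.47

168.47


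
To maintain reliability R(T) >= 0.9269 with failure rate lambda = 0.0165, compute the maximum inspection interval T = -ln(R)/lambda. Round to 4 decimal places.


R_target = 0.9269
lambda = 0.0165
-ln(0.9269) = 0.0759
T = 0.0759 / 0.0165
T = 4.6006

4.6006


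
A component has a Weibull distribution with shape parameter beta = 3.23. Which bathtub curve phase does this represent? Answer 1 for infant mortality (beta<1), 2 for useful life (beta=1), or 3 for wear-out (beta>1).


beta = 3.23
Compare beta to 1:
beta < 1 => infant mortality (phase 1)
beta = 1 => useful life (phase 2)
beta > 1 => wear-out (phase 3)
Since beta = 3.23, this is wear-out (increasing failure rate)
Phase = 3

3


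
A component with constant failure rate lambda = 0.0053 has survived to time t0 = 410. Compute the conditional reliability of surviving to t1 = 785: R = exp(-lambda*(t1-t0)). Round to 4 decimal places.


lambda = 0.0053
t0 = 410, t1 = 785
t1 - t0 = 375
lambda * (t1-t0) = 0.0053 * 375 = 1.9875
R = exp(-1.9875)
R = 0.137

0.137


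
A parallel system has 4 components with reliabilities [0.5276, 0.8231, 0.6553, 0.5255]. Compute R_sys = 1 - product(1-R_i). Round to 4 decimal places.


Components: [0.5276, 0.8231, 0.6553, 0.5255]
(1 - 0.5276) = 0.4724, running product = 0.4724
(1 - 0.8231) = 0.1769, running product = 0.0836
(1 - 0.6553) = 0.3447, running product = 0.0288
(1 - 0.5255) = 0.4745, running product = 0.0137
Product of (1-R_i) = 0.0137
R_sys = 1 - 0.0137 = 0.9863

0.9863


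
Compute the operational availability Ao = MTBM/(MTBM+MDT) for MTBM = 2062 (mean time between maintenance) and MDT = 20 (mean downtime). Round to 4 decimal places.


MTBM = 2062
MDT = 20
MTBM + MDT = 2082
Ao = 2062 / 2082
Ao = 0.9904

0.9904


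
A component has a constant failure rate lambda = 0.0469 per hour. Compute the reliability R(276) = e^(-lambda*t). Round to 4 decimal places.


lambda = 0.0469
t = 276
lambda * t = 12.9444
R(t) = e^(-12.9444)
R(t) = 0.0

0.0


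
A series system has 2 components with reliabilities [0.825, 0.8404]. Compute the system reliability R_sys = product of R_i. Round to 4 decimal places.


Components: [0.825, 0.8404]
After component 1 (R=0.825): product = 0.825
After component 2 (R=0.8404): product = 0.6933
R_sys = 0.6933

0.6933


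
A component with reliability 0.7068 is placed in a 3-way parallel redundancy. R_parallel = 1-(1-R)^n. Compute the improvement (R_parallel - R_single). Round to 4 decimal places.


R_single = 0.7068, n = 3
1 - R_single = 0.2932
(1 - R_single)^n = 0.2932^3 = 0.0252
R_parallel = 1 - 0.0252 = 0.9748
Improvement = 0.9748 - 0.7068
Improvement = 0.268

0.268


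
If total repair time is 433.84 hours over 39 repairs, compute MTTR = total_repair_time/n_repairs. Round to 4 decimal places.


total_repair_time = 433.84
n_repairs = 39
MTTR = 433.84 / 39
MTTR = 11.1241

11.1241


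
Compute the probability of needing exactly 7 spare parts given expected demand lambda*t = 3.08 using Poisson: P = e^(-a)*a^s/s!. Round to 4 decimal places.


a = 3.08, s = 7
e^(-a) = e^(-3.08) = 0.046
a^s = 3.08^7 = 2629.3901
s! = 5040
P = 0.046 * 2629.3901 / 5040
P = 0.024

0.024


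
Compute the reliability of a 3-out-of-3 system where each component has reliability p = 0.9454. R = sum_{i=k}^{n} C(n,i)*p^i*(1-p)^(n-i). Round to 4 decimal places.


k = 3, n = 3, p = 0.9454
i=3: C(3,3)=1 * 0.9454^3 * 0.0546^0 = 0.845
R = sum of terms = 0.845

0.845


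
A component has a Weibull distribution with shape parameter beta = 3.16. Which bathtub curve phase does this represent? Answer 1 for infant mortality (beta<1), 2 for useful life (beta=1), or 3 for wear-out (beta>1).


beta = 3.16
Compare beta to 1:
beta < 1 => infant mortality (phase 1)
beta = 1 => useful life (phase 2)
beta > 1 => wear-out (phase 3)
Since beta = 3.16, this is wear-out (increasing failure rate)
Phase = 3

3


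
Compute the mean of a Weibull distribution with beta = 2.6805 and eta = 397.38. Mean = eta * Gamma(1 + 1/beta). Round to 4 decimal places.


beta = 2.6805, eta = 397.38
1/beta = 0.3731
1 + 1/beta = 1.3731
Gamma(1.3731) = 0.8891
Mean = 397.38 * 0.8891
Mean = 353.2969

353.2969


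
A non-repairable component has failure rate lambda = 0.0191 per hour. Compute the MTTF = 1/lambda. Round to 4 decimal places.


lambda = 0.0191
MTTF = 1 / 0.0191
MTTF = 52.356

52.356


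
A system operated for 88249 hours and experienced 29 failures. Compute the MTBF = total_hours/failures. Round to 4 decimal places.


total_hours = 88249
failures = 29
MTBF = 88249 / 29
MTBF = 3043.069

3043.069


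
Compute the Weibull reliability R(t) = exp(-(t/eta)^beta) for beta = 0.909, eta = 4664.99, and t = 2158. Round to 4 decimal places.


beta = 0.909, eta = 4664.99, t = 2158
t/eta = 2158 / 4664.99 = 0.4626
(t/eta)^beta = 0.4626^0.909 = 0.4962
R(t) = exp(-0.4962)
R(t) = 0.6088

0.6088


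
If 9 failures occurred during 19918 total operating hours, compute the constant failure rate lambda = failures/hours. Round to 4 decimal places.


failures = 9
total_hours = 19918
lambda = 9 / 19918
lambda = 0.0005

0.0005


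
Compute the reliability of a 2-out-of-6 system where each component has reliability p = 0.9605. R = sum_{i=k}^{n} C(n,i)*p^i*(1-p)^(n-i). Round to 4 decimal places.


k = 2, n = 6, p = 0.9605
i=2: C(6,2)=15 * 0.9605^2 * 0.0395^4 = 0.0
i=3: C(6,3)=20 * 0.9605^3 * 0.0395^3 = 0.0011
i=4: C(6,4)=15 * 0.9605^4 * 0.0395^2 = 0.0199
i=5: C(6,5)=6 * 0.9605^5 * 0.0395^1 = 0.1937
i=6: C(6,6)=1 * 0.9605^6 * 0.0395^0 = 0.7852
R = sum of terms = 1.0

1.0


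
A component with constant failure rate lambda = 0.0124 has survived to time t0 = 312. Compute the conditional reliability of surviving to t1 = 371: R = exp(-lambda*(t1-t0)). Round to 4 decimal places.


lambda = 0.0124
t0 = 312, t1 = 371
t1 - t0 = 59
lambda * (t1-t0) = 0.0124 * 59 = 0.7316
R = exp(-0.7316)
R = 0.4811

0.4811


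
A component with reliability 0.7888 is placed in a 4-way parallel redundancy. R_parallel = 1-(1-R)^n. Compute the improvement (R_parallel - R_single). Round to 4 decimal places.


R_single = 0.7888, n = 4
1 - R_single = 0.2112
(1 - R_single)^n = 0.2112^4 = 0.002
R_parallel = 1 - 0.002 = 0.998
Improvement = 0.998 - 0.7888
Improvement = 0.2092

0.2092


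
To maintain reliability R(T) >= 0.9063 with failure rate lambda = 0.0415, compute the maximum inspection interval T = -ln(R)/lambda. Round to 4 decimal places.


R_target = 0.9063
lambda = 0.0415
-ln(0.9063) = 0.0984
T = 0.0984 / 0.0415
T = 2.3707

2.3707


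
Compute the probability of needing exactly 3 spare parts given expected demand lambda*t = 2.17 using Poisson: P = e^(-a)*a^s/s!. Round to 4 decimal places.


a = 2.17, s = 3
e^(-a) = e^(-2.17) = 0.1142
a^s = 2.17^3 = 10.2183
s! = 6
P = 0.1142 * 10.2183 / 6
P = 0.1945

0.1945


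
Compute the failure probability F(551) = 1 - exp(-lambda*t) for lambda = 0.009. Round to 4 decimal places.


lambda = 0.009, t = 551
lambda * t = 4.959
exp(-4.959) = 0.007
F(t) = 1 - 0.007
F(t) = 0.993

0.993


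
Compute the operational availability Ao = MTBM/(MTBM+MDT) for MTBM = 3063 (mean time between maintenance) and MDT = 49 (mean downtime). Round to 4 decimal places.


MTBM = 3063
MDT = 49
MTBM + MDT = 3112
Ao = 3063 / 3112
Ao = 0.9843

0.9843


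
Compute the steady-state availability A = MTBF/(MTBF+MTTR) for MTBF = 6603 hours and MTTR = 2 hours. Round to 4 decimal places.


MTBF = 6603
MTTR = 2
MTBF + MTTR = 6605
A = 6603 / 6605
A = 0.9997

0.9997


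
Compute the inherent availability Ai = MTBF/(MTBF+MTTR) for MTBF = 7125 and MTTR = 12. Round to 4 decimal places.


MTBF = 7125
MTTR = 12
MTBF + MTTR = 7137
Ai = 7125 / 7137
Ai = 0.9983

0.9983


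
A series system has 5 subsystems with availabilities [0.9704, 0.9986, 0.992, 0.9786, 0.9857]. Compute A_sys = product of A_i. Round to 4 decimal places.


Subsystems: [0.9704, 0.9986, 0.992, 0.9786, 0.9857]
After subsystem 1 (A=0.9704): product = 0.9704
After subsystem 2 (A=0.9986): product = 0.969
After subsystem 3 (A=0.992): product = 0.9613
After subsystem 4 (A=0.9786): product = 0.9407
After subsystem 5 (A=0.9857): product = 0.9273
A_sys = 0.9273

0.9273


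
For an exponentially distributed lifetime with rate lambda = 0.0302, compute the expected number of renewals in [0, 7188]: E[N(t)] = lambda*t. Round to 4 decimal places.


lambda = 0.0302
t = 7188
E[N(t)] = lambda * t
E[N(t)] = 0.0302 * 7188
E[N(t)] = 217.0776

217.0776


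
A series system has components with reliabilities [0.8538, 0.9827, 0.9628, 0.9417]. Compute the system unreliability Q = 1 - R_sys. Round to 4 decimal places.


Components: [0.8538, 0.9827, 0.9628, 0.9417]
After component 1: product = 0.8538
After component 2: product = 0.839
After component 3: product = 0.8078
After component 4: product = 0.7607
R_sys = 0.7607
Q = 1 - 0.7607 = 0.2393

0.2393


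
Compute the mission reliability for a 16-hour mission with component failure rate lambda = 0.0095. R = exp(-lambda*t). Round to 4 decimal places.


lambda = 0.0095
mission_time = 16
lambda * t = 0.0095 * 16 = 0.152
R = exp(-0.152)
R = 0.859

0.859


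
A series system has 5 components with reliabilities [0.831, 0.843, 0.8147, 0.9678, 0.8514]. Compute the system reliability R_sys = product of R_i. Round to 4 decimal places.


Components: [0.831, 0.843, 0.8147, 0.9678, 0.8514]
After component 1 (R=0.831): product = 0.831
After component 2 (R=0.843): product = 0.7005
After component 3 (R=0.8147): product = 0.5707
After component 4 (R=0.9678): product = 0.5523
After component 5 (R=0.8514): product = 0.4703
R_sys = 0.4703

0.4703


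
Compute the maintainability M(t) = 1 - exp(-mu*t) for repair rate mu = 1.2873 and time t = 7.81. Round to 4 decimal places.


mu = 1.2873, t = 7.81
mu * t = 1.2873 * 7.81 = 10.0538
exp(-10.0538) = 0.0
M(t) = 1 - 0.0
M(t) = 1.0

1.0


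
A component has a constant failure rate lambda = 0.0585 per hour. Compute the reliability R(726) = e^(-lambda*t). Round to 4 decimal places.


lambda = 0.0585
t = 726
lambda * t = 42.471
R(t) = e^(-42.471)
R(t) = 0.0

0.0


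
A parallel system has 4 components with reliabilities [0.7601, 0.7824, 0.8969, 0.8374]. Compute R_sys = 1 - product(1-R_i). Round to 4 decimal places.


Components: [0.7601, 0.7824, 0.8969, 0.8374]
(1 - 0.7601) = 0.2399, running product = 0.2399
(1 - 0.7824) = 0.2176, running product = 0.0522
(1 - 0.8969) = 0.1031, running product = 0.0054
(1 - 0.8374) = 0.1626, running product = 0.0009
Product of (1-R_i) = 0.0009
R_sys = 1 - 0.0009 = 0.9991

0.9991


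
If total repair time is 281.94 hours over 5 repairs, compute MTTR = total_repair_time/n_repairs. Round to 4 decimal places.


total_repair_time = 281.94
n_repairs = 5
MTTR = 281.94 / 5
MTTR = 56.388

56.388


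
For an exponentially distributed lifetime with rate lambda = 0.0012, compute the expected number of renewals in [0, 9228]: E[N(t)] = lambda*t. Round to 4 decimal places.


lambda = 0.0012
t = 9228
E[N(t)] = lambda * t
E[N(t)] = 0.0012 * 9228
E[N(t)] = 11.0736

11.0736


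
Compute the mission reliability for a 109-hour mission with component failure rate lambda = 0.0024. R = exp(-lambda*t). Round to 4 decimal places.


lambda = 0.0024
mission_time = 109
lambda * t = 0.0024 * 109 = 0.2616
R = exp(-0.2616)
R = 0.7698

0.7698
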